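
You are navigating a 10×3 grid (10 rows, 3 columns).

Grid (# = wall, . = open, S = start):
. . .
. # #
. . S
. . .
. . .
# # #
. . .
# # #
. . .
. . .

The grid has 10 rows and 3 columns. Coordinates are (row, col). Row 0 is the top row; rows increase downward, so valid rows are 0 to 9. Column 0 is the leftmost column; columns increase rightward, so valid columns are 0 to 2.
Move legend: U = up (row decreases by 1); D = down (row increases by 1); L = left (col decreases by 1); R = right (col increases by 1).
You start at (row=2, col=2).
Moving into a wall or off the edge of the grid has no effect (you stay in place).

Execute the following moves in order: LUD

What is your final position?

Start: (row=2, col=2)
  L (left): (row=2, col=2) -> (row=2, col=1)
  U (up): blocked, stay at (row=2, col=1)
  D (down): (row=2, col=1) -> (row=3, col=1)
Final: (row=3, col=1)

Answer: Final position: (row=3, col=1)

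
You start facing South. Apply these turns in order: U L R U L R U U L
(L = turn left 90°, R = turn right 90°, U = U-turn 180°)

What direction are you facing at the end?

Start: South
  U (U-turn (180°)) -> North
  L (left (90° counter-clockwise)) -> West
  R (right (90° clockwise)) -> North
  U (U-turn (180°)) -> South
  L (left (90° counter-clockwise)) -> East
  R (right (90° clockwise)) -> South
  U (U-turn (180°)) -> North
  U (U-turn (180°)) -> South
  L (left (90° counter-clockwise)) -> East
Final: East

Answer: Final heading: East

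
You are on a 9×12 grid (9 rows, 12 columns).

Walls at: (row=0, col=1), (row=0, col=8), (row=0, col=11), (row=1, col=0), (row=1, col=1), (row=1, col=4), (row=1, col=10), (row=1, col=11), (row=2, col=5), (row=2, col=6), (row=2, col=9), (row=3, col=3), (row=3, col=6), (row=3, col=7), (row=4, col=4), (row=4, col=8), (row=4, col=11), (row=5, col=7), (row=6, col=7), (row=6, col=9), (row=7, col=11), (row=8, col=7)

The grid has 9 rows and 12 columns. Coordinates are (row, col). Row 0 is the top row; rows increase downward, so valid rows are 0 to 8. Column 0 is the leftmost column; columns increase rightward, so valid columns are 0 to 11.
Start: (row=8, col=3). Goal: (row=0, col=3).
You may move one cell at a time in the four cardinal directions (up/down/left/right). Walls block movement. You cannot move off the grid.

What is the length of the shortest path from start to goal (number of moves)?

Answer: Shortest path length: 10

Derivation:
BFS from (row=8, col=3) until reaching (row=0, col=3):
  Distance 0: (row=8, col=3)
  Distance 1: (row=7, col=3), (row=8, col=2), (row=8, col=4)
  Distance 2: (row=6, col=3), (row=7, col=2), (row=7, col=4), (row=8, col=1), (row=8, col=5)
  Distance 3: (row=5, col=3), (row=6, col=2), (row=6, col=4), (row=7, col=1), (row=7, col=5), (row=8, col=0), (row=8, col=6)
  Distance 4: (row=4, col=3), (row=5, col=2), (row=5, col=4), (row=6, col=1), (row=6, col=5), (row=7, col=0), (row=7, col=6)
  Distance 5: (row=4, col=2), (row=5, col=1), (row=5, col=5), (row=6, col=0), (row=6, col=6), (row=7, col=7)
  Distance 6: (row=3, col=2), (row=4, col=1), (row=4, col=5), (row=5, col=0), (row=5, col=6), (row=7, col=8)
  Distance 7: (row=2, col=2), (row=3, col=1), (row=3, col=5), (row=4, col=0), (row=4, col=6), (row=6, col=8), (row=7, col=9), (row=8, col=8)
  Distance 8: (row=1, col=2), (row=2, col=1), (row=2, col=3), (row=3, col=0), (row=3, col=4), (row=4, col=7), (row=5, col=8), (row=7, col=10), (row=8, col=9)
  Distance 9: (row=0, col=2), (row=1, col=3), (row=2, col=0), (row=2, col=4), (row=5, col=9), (row=6, col=10), (row=8, col=10)
  Distance 10: (row=0, col=3), (row=4, col=9), (row=5, col=10), (row=6, col=11), (row=8, col=11)  <- goal reached here
One shortest path (10 moves): (row=8, col=3) -> (row=8, col=2) -> (row=7, col=2) -> (row=6, col=2) -> (row=5, col=2) -> (row=4, col=2) -> (row=3, col=2) -> (row=2, col=2) -> (row=2, col=3) -> (row=1, col=3) -> (row=0, col=3)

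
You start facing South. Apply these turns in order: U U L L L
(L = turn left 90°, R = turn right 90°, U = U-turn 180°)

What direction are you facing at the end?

Answer: Final heading: West

Derivation:
Start: South
  U (U-turn (180°)) -> North
  U (U-turn (180°)) -> South
  L (left (90° counter-clockwise)) -> East
  L (left (90° counter-clockwise)) -> North
  L (left (90° counter-clockwise)) -> West
Final: West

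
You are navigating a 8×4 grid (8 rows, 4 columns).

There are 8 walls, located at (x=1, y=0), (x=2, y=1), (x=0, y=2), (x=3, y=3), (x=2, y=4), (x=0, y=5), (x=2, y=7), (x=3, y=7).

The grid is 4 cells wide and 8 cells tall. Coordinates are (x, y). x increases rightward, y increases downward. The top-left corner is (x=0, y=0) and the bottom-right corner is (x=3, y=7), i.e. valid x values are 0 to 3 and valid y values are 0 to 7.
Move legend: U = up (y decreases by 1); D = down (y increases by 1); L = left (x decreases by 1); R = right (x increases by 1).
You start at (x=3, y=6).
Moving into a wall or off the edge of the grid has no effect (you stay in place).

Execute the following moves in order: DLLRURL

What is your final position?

Answer: Final position: (x=2, y=5)

Derivation:
Start: (x=3, y=6)
  D (down): blocked, stay at (x=3, y=6)
  L (left): (x=3, y=6) -> (x=2, y=6)
  L (left): (x=2, y=6) -> (x=1, y=6)
  R (right): (x=1, y=6) -> (x=2, y=6)
  U (up): (x=2, y=6) -> (x=2, y=5)
  R (right): (x=2, y=5) -> (x=3, y=5)
  L (left): (x=3, y=5) -> (x=2, y=5)
Final: (x=2, y=5)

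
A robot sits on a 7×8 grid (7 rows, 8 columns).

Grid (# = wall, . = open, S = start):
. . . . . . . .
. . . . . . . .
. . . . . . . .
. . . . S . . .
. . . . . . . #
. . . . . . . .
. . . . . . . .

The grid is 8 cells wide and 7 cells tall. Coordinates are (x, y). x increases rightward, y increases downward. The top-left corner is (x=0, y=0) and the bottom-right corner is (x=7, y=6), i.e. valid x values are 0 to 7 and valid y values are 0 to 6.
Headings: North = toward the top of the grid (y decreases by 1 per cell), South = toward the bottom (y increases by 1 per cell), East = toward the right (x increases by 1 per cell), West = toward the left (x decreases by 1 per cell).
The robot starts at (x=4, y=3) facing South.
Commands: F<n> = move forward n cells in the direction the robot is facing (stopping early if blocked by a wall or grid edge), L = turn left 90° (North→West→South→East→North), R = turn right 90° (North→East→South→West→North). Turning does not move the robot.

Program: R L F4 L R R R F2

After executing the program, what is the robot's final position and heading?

Start: (x=4, y=3), facing South
  R: turn right, now facing West
  L: turn left, now facing South
  F4: move forward 3/4 (blocked), now at (x=4, y=6)
  L: turn left, now facing East
  R: turn right, now facing South
  R: turn right, now facing West
  R: turn right, now facing North
  F2: move forward 2, now at (x=4, y=4)
Final: (x=4, y=4), facing North

Answer: Final position: (x=4, y=4), facing North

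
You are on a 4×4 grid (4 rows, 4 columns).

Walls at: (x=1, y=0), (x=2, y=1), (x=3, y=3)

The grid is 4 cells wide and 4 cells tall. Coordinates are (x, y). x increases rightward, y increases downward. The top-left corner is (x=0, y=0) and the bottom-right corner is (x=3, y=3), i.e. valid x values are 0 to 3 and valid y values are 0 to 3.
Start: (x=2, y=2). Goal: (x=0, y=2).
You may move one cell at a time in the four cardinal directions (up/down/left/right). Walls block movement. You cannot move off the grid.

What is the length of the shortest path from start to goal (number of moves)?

Answer: Shortest path length: 2

Derivation:
BFS from (x=2, y=2) until reaching (x=0, y=2):
  Distance 0: (x=2, y=2)
  Distance 1: (x=1, y=2), (x=3, y=2), (x=2, y=3)
  Distance 2: (x=1, y=1), (x=3, y=1), (x=0, y=2), (x=1, y=3)  <- goal reached here
One shortest path (2 moves): (x=2, y=2) -> (x=1, y=2) -> (x=0, y=2)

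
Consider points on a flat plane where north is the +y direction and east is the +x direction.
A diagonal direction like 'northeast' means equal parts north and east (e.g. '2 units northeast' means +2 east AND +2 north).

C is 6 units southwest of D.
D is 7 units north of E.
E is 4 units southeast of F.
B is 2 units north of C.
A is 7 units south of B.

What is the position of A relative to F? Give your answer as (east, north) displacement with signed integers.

Place F at the origin (east=0, north=0).
  E is 4 units southeast of F: delta (east=+4, north=-4); E at (east=4, north=-4).
  D is 7 units north of E: delta (east=+0, north=+7); D at (east=4, north=3).
  C is 6 units southwest of D: delta (east=-6, north=-6); C at (east=-2, north=-3).
  B is 2 units north of C: delta (east=+0, north=+2); B at (east=-2, north=-1).
  A is 7 units south of B: delta (east=+0, north=-7); A at (east=-2, north=-8).
Therefore A relative to F: (east=-2, north=-8).

Answer: A is at (east=-2, north=-8) relative to F.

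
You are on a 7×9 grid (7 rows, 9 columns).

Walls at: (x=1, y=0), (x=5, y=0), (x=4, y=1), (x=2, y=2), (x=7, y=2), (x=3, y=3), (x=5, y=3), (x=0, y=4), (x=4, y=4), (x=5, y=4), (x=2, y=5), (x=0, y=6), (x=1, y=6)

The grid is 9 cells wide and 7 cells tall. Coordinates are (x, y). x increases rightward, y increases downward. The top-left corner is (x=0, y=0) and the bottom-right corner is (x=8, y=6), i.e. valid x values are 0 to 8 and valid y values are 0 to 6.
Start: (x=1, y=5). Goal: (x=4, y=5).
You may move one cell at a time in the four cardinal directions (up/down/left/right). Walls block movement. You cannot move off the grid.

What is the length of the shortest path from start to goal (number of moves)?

BFS from (x=1, y=5) until reaching (x=4, y=5):
  Distance 0: (x=1, y=5)
  Distance 1: (x=1, y=4), (x=0, y=5)
  Distance 2: (x=1, y=3), (x=2, y=4)
  Distance 3: (x=1, y=2), (x=0, y=3), (x=2, y=3), (x=3, y=4)
  Distance 4: (x=1, y=1), (x=0, y=2), (x=3, y=5)
  Distance 5: (x=0, y=1), (x=2, y=1), (x=4, y=5), (x=3, y=6)  <- goal reached here
One shortest path (5 moves): (x=1, y=5) -> (x=1, y=4) -> (x=2, y=4) -> (x=3, y=4) -> (x=3, y=5) -> (x=4, y=5)

Answer: Shortest path length: 5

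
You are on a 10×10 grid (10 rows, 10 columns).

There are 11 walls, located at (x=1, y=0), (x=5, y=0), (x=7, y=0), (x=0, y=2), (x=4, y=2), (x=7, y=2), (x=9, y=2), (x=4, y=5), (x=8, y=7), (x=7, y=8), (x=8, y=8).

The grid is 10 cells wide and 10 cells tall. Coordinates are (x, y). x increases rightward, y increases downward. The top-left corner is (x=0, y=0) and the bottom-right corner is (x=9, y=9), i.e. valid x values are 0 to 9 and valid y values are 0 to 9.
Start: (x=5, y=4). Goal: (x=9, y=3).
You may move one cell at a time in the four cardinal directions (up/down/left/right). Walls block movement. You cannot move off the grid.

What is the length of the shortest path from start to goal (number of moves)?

Answer: Shortest path length: 5

Derivation:
BFS from (x=5, y=4) until reaching (x=9, y=3):
  Distance 0: (x=5, y=4)
  Distance 1: (x=5, y=3), (x=4, y=4), (x=6, y=4), (x=5, y=5)
  Distance 2: (x=5, y=2), (x=4, y=3), (x=6, y=3), (x=3, y=4), (x=7, y=4), (x=6, y=5), (x=5, y=6)
  Distance 3: (x=5, y=1), (x=6, y=2), (x=3, y=3), (x=7, y=3), (x=2, y=4), (x=8, y=4), (x=3, y=5), (x=7, y=5), (x=4, y=6), (x=6, y=6), (x=5, y=7)
  Distance 4: (x=4, y=1), (x=6, y=1), (x=3, y=2), (x=2, y=3), (x=8, y=3), (x=1, y=4), (x=9, y=4), (x=2, y=5), (x=8, y=5), (x=3, y=6), (x=7, y=6), (x=4, y=7), (x=6, y=7), (x=5, y=8)
  Distance 5: (x=4, y=0), (x=6, y=0), (x=3, y=1), (x=7, y=1), (x=2, y=2), (x=8, y=2), (x=1, y=3), (x=9, y=3), (x=0, y=4), (x=1, y=5), (x=9, y=5), (x=2, y=6), (x=8, y=6), (x=3, y=7), (x=7, y=7), (x=4, y=8), (x=6, y=8), (x=5, y=9)  <- goal reached here
One shortest path (5 moves): (x=5, y=4) -> (x=6, y=4) -> (x=7, y=4) -> (x=8, y=4) -> (x=9, y=4) -> (x=9, y=3)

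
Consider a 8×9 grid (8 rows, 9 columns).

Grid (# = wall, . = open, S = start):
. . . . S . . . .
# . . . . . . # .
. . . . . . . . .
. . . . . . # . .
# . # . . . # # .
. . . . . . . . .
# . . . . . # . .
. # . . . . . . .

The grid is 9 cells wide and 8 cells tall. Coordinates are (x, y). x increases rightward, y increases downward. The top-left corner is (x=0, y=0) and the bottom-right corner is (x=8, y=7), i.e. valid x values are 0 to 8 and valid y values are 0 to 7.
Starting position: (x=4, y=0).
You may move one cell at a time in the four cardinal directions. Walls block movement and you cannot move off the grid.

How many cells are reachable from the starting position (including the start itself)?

BFS flood-fill from (x=4, y=0):
  Distance 0: (x=4, y=0)
  Distance 1: (x=3, y=0), (x=5, y=0), (x=4, y=1)
  Distance 2: (x=2, y=0), (x=6, y=0), (x=3, y=1), (x=5, y=1), (x=4, y=2)
  Distance 3: (x=1, y=0), (x=7, y=0), (x=2, y=1), (x=6, y=1), (x=3, y=2), (x=5, y=2), (x=4, y=3)
  Distance 4: (x=0, y=0), (x=8, y=0), (x=1, y=1), (x=2, y=2), (x=6, y=2), (x=3, y=3), (x=5, y=3), (x=4, y=4)
  Distance 5: (x=8, y=1), (x=1, y=2), (x=7, y=2), (x=2, y=3), (x=3, y=4), (x=5, y=4), (x=4, y=5)
  Distance 6: (x=0, y=2), (x=8, y=2), (x=1, y=3), (x=7, y=3), (x=3, y=5), (x=5, y=5), (x=4, y=6)
  Distance 7: (x=0, y=3), (x=8, y=3), (x=1, y=4), (x=2, y=5), (x=6, y=5), (x=3, y=6), (x=5, y=6), (x=4, y=7)
  Distance 8: (x=8, y=4), (x=1, y=5), (x=7, y=5), (x=2, y=6), (x=3, y=7), (x=5, y=7)
  Distance 9: (x=0, y=5), (x=8, y=5), (x=1, y=6), (x=7, y=6), (x=2, y=7), (x=6, y=7)
  Distance 10: (x=8, y=6), (x=7, y=7)
  Distance 11: (x=8, y=7)
Total reachable: 61 (grid has 62 open cells total)

Answer: Reachable cells: 61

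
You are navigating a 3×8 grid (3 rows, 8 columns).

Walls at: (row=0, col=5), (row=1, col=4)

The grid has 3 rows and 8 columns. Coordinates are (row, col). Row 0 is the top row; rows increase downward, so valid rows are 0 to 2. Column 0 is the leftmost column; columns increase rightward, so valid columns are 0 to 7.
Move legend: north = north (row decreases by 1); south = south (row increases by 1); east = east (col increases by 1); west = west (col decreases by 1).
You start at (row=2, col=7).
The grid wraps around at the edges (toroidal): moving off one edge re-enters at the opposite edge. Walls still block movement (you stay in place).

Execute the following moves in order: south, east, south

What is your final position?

Answer: Final position: (row=1, col=0)

Derivation:
Start: (row=2, col=7)
  south (south): (row=2, col=7) -> (row=0, col=7)
  east (east): (row=0, col=7) -> (row=0, col=0)
  south (south): (row=0, col=0) -> (row=1, col=0)
Final: (row=1, col=0)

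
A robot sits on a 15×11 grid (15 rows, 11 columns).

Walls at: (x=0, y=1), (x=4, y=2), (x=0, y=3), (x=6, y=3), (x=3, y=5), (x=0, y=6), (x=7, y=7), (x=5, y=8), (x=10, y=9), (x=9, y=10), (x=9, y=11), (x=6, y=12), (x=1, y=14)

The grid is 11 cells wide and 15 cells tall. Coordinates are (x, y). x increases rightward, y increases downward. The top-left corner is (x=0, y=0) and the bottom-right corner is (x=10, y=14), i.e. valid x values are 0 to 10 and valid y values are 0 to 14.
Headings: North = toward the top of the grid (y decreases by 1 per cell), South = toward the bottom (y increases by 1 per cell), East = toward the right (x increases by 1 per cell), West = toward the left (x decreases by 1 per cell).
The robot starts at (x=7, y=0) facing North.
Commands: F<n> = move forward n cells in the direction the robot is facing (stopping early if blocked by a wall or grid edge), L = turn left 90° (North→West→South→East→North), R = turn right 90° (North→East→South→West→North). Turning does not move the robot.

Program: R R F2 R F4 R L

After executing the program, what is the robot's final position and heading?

Start: (x=7, y=0), facing North
  R: turn right, now facing East
  R: turn right, now facing South
  F2: move forward 2, now at (x=7, y=2)
  R: turn right, now facing West
  F4: move forward 2/4 (blocked), now at (x=5, y=2)
  R: turn right, now facing North
  L: turn left, now facing West
Final: (x=5, y=2), facing West

Answer: Final position: (x=5, y=2), facing West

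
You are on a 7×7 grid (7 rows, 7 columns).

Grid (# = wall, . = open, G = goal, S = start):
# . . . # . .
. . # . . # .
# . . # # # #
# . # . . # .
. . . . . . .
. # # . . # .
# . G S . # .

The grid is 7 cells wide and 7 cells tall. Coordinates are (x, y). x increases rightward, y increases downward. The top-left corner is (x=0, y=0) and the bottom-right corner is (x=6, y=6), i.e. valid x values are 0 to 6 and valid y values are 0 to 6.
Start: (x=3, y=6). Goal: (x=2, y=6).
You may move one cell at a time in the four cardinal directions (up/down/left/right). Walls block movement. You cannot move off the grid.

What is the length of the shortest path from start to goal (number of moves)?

BFS from (x=3, y=6) until reaching (x=2, y=6):
  Distance 0: (x=3, y=6)
  Distance 1: (x=3, y=5), (x=2, y=6), (x=4, y=6)  <- goal reached here
One shortest path (1 moves): (x=3, y=6) -> (x=2, y=6)

Answer: Shortest path length: 1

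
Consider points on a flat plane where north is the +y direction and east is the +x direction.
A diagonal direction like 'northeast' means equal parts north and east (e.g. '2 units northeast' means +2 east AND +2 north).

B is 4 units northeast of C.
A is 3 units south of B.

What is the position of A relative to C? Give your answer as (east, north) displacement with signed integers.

Place C at the origin (east=0, north=0).
  B is 4 units northeast of C: delta (east=+4, north=+4); B at (east=4, north=4).
  A is 3 units south of B: delta (east=+0, north=-3); A at (east=4, north=1).
Therefore A relative to C: (east=4, north=1).

Answer: A is at (east=4, north=1) relative to C.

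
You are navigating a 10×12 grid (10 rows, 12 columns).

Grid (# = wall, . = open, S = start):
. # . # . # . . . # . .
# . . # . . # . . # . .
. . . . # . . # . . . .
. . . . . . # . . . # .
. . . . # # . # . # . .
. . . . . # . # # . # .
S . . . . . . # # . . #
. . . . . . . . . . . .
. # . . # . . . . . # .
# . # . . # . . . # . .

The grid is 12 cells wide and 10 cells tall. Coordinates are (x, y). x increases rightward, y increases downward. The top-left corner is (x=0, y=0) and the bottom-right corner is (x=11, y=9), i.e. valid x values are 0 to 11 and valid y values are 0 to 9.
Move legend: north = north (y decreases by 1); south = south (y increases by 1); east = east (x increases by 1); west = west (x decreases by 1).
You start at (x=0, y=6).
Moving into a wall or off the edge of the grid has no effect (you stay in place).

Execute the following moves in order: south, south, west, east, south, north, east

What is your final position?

Start: (x=0, y=6)
  south (south): (x=0, y=6) -> (x=0, y=7)
  south (south): (x=0, y=7) -> (x=0, y=8)
  west (west): blocked, stay at (x=0, y=8)
  east (east): blocked, stay at (x=0, y=8)
  south (south): blocked, stay at (x=0, y=8)
  north (north): (x=0, y=8) -> (x=0, y=7)
  east (east): (x=0, y=7) -> (x=1, y=7)
Final: (x=1, y=7)

Answer: Final position: (x=1, y=7)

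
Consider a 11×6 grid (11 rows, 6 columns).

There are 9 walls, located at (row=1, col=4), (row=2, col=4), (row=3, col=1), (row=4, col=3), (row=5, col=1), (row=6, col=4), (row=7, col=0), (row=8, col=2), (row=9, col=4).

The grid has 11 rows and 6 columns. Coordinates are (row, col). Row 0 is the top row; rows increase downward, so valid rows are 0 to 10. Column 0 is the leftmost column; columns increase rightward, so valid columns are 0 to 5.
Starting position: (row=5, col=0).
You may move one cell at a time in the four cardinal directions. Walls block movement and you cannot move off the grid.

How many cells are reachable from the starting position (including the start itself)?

BFS flood-fill from (row=5, col=0):
  Distance 0: (row=5, col=0)
  Distance 1: (row=4, col=0), (row=6, col=0)
  Distance 2: (row=3, col=0), (row=4, col=1), (row=6, col=1)
  Distance 3: (row=2, col=0), (row=4, col=2), (row=6, col=2), (row=7, col=1)
  Distance 4: (row=1, col=0), (row=2, col=1), (row=3, col=2), (row=5, col=2), (row=6, col=3), (row=7, col=2), (row=8, col=1)
  Distance 5: (row=0, col=0), (row=1, col=1), (row=2, col=2), (row=3, col=3), (row=5, col=3), (row=7, col=3), (row=8, col=0), (row=9, col=1)
  Distance 6: (row=0, col=1), (row=1, col=2), (row=2, col=3), (row=3, col=4), (row=5, col=4), (row=7, col=4), (row=8, col=3), (row=9, col=0), (row=9, col=2), (row=10, col=1)
  Distance 7: (row=0, col=2), (row=1, col=3), (row=3, col=5), (row=4, col=4), (row=5, col=5), (row=7, col=5), (row=8, col=4), (row=9, col=3), (row=10, col=0), (row=10, col=2)
  Distance 8: (row=0, col=3), (row=2, col=5), (row=4, col=5), (row=6, col=5), (row=8, col=5), (row=10, col=3)
  Distance 9: (row=0, col=4), (row=1, col=5), (row=9, col=5), (row=10, col=4)
  Distance 10: (row=0, col=5), (row=10, col=5)
Total reachable: 57 (grid has 57 open cells total)

Answer: Reachable cells: 57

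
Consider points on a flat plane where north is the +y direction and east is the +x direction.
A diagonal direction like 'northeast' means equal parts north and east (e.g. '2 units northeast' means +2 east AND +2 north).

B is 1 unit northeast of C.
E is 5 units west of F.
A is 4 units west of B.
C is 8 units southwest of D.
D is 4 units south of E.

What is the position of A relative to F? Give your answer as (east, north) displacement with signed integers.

Answer: A is at (east=-16, north=-11) relative to F.

Derivation:
Place F at the origin (east=0, north=0).
  E is 5 units west of F: delta (east=-5, north=+0); E at (east=-5, north=0).
  D is 4 units south of E: delta (east=+0, north=-4); D at (east=-5, north=-4).
  C is 8 units southwest of D: delta (east=-8, north=-8); C at (east=-13, north=-12).
  B is 1 unit northeast of C: delta (east=+1, north=+1); B at (east=-12, north=-11).
  A is 4 units west of B: delta (east=-4, north=+0); A at (east=-16, north=-11).
Therefore A relative to F: (east=-16, north=-11).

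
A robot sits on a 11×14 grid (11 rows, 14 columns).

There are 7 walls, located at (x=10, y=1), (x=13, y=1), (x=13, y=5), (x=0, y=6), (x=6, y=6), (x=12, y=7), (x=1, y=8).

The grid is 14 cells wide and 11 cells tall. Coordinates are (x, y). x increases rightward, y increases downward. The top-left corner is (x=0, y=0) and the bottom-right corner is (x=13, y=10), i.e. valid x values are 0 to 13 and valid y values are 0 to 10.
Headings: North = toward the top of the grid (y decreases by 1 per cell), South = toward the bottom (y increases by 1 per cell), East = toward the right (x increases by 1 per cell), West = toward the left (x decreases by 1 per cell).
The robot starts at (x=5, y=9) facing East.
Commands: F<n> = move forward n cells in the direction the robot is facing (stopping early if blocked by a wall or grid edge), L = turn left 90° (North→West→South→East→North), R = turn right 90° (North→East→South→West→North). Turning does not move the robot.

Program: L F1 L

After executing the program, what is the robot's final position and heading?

Answer: Final position: (x=5, y=8), facing West

Derivation:
Start: (x=5, y=9), facing East
  L: turn left, now facing North
  F1: move forward 1, now at (x=5, y=8)
  L: turn left, now facing West
Final: (x=5, y=8), facing West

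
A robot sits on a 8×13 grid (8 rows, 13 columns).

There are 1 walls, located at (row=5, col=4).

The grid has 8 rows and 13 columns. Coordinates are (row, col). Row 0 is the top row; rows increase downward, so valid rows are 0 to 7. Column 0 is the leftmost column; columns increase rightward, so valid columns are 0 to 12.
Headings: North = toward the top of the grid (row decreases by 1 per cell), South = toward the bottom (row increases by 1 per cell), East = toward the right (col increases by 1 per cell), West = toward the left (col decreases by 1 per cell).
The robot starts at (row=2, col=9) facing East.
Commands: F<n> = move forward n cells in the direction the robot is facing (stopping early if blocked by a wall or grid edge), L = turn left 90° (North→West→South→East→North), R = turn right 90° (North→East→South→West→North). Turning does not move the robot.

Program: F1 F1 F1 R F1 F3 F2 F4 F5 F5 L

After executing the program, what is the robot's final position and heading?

Answer: Final position: (row=7, col=12), facing East

Derivation:
Start: (row=2, col=9), facing East
  F1: move forward 1, now at (row=2, col=10)
  F1: move forward 1, now at (row=2, col=11)
  F1: move forward 1, now at (row=2, col=12)
  R: turn right, now facing South
  F1: move forward 1, now at (row=3, col=12)
  F3: move forward 3, now at (row=6, col=12)
  F2: move forward 1/2 (blocked), now at (row=7, col=12)
  F4: move forward 0/4 (blocked), now at (row=7, col=12)
  F5: move forward 0/5 (blocked), now at (row=7, col=12)
  F5: move forward 0/5 (blocked), now at (row=7, col=12)
  L: turn left, now facing East
Final: (row=7, col=12), facing East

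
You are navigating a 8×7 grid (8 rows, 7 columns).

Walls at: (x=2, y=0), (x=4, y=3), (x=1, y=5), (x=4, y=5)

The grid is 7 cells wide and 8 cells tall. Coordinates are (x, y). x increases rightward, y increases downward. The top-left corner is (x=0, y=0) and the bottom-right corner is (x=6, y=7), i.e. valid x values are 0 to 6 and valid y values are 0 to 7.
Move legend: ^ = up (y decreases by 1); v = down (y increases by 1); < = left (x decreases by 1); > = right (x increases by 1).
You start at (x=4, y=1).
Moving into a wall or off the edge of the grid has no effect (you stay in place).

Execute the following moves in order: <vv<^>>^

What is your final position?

Start: (x=4, y=1)
  < (left): (x=4, y=1) -> (x=3, y=1)
  v (down): (x=3, y=1) -> (x=3, y=2)
  v (down): (x=3, y=2) -> (x=3, y=3)
  < (left): (x=3, y=3) -> (x=2, y=3)
  ^ (up): (x=2, y=3) -> (x=2, y=2)
  > (right): (x=2, y=2) -> (x=3, y=2)
  > (right): (x=3, y=2) -> (x=4, y=2)
  ^ (up): (x=4, y=2) -> (x=4, y=1)
Final: (x=4, y=1)

Answer: Final position: (x=4, y=1)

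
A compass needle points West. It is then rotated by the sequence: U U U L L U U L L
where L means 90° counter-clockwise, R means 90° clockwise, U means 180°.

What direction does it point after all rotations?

Answer: Final heading: East

Derivation:
Start: West
  U (U-turn (180°)) -> East
  U (U-turn (180°)) -> West
  U (U-turn (180°)) -> East
  L (left (90° counter-clockwise)) -> North
  L (left (90° counter-clockwise)) -> West
  U (U-turn (180°)) -> East
  U (U-turn (180°)) -> West
  L (left (90° counter-clockwise)) -> South
  L (left (90° counter-clockwise)) -> East
Final: East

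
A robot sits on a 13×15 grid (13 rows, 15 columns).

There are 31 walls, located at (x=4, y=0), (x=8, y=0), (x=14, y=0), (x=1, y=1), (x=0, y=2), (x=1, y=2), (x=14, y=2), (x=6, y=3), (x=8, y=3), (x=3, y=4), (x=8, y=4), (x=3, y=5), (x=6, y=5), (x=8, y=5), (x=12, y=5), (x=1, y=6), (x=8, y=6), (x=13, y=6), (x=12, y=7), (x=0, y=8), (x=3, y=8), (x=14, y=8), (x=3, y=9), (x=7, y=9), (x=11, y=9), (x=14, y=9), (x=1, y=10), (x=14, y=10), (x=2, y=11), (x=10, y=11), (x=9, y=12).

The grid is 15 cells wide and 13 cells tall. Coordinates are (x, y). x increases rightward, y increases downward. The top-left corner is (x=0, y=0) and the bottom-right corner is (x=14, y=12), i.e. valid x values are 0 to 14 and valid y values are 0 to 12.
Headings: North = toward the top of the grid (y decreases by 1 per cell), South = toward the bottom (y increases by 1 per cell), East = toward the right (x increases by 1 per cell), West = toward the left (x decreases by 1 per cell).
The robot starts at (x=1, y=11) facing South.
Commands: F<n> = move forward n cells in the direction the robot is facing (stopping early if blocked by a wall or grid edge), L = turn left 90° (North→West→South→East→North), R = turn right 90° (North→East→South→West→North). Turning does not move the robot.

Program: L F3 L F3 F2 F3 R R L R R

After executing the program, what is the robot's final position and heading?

Start: (x=1, y=11), facing South
  L: turn left, now facing East
  F3: move forward 0/3 (blocked), now at (x=1, y=11)
  L: turn left, now facing North
  F3: move forward 0/3 (blocked), now at (x=1, y=11)
  F2: move forward 0/2 (blocked), now at (x=1, y=11)
  F3: move forward 0/3 (blocked), now at (x=1, y=11)
  R: turn right, now facing East
  R: turn right, now facing South
  L: turn left, now facing East
  R: turn right, now facing South
  R: turn right, now facing West
Final: (x=1, y=11), facing West

Answer: Final position: (x=1, y=11), facing West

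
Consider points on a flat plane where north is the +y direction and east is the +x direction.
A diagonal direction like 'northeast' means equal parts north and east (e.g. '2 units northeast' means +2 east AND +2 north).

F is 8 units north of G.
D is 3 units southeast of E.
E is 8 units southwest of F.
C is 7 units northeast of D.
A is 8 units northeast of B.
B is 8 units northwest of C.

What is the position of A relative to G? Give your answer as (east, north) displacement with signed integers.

Answer: A is at (east=2, north=20) relative to G.

Derivation:
Place G at the origin (east=0, north=0).
  F is 8 units north of G: delta (east=+0, north=+8); F at (east=0, north=8).
  E is 8 units southwest of F: delta (east=-8, north=-8); E at (east=-8, north=0).
  D is 3 units southeast of E: delta (east=+3, north=-3); D at (east=-5, north=-3).
  C is 7 units northeast of D: delta (east=+7, north=+7); C at (east=2, north=4).
  B is 8 units northwest of C: delta (east=-8, north=+8); B at (east=-6, north=12).
  A is 8 units northeast of B: delta (east=+8, north=+8); A at (east=2, north=20).
Therefore A relative to G: (east=2, north=20).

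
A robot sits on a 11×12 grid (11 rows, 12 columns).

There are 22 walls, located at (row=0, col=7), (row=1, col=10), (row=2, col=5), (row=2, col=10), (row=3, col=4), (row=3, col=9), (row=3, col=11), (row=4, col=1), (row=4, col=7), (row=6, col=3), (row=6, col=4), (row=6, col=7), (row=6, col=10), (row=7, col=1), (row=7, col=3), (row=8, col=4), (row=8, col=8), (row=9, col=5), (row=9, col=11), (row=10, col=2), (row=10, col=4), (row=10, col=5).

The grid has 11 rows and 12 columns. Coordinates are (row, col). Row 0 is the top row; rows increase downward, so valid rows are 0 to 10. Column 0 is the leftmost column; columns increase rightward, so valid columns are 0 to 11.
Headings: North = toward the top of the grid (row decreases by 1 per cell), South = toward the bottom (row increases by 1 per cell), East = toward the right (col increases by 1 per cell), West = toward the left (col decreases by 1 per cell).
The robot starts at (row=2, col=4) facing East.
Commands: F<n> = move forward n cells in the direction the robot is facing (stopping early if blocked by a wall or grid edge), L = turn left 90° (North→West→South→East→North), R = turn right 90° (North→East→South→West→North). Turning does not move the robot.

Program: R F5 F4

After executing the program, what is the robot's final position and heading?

Answer: Final position: (row=2, col=4), facing South

Derivation:
Start: (row=2, col=4), facing East
  R: turn right, now facing South
  F5: move forward 0/5 (blocked), now at (row=2, col=4)
  F4: move forward 0/4 (blocked), now at (row=2, col=4)
Final: (row=2, col=4), facing South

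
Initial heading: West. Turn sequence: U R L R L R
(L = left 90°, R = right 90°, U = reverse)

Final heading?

Start: West
  U (U-turn (180°)) -> East
  R (right (90° clockwise)) -> South
  L (left (90° counter-clockwise)) -> East
  R (right (90° clockwise)) -> South
  L (left (90° counter-clockwise)) -> East
  R (right (90° clockwise)) -> South
Final: South

Answer: Final heading: South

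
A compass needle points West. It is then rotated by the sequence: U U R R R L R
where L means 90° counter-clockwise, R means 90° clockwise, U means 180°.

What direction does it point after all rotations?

Start: West
  U (U-turn (180°)) -> East
  U (U-turn (180°)) -> West
  R (right (90° clockwise)) -> North
  R (right (90° clockwise)) -> East
  R (right (90° clockwise)) -> South
  L (left (90° counter-clockwise)) -> East
  R (right (90° clockwise)) -> South
Final: South

Answer: Final heading: South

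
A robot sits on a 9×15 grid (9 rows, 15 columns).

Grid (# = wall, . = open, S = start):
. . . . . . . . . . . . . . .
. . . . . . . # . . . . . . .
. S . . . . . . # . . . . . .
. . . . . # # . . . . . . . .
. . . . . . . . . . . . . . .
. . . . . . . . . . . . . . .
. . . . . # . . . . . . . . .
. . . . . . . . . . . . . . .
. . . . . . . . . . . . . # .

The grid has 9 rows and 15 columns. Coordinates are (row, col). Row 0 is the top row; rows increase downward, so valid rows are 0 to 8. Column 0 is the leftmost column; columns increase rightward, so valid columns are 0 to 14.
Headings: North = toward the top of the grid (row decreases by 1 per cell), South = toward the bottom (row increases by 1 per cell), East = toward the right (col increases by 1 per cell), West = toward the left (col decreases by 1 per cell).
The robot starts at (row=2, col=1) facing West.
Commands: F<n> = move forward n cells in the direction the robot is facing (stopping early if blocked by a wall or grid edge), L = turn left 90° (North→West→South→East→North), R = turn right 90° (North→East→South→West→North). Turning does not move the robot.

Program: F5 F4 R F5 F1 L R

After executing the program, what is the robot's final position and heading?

Start: (row=2, col=1), facing West
  F5: move forward 1/5 (blocked), now at (row=2, col=0)
  F4: move forward 0/4 (blocked), now at (row=2, col=0)
  R: turn right, now facing North
  F5: move forward 2/5 (blocked), now at (row=0, col=0)
  F1: move forward 0/1 (blocked), now at (row=0, col=0)
  L: turn left, now facing West
  R: turn right, now facing North
Final: (row=0, col=0), facing North

Answer: Final position: (row=0, col=0), facing North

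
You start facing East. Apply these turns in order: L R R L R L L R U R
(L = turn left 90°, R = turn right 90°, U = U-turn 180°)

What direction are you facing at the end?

Start: East
  L (left (90° counter-clockwise)) -> North
  R (right (90° clockwise)) -> East
  R (right (90° clockwise)) -> South
  L (left (90° counter-clockwise)) -> East
  R (right (90° clockwise)) -> South
  L (left (90° counter-clockwise)) -> East
  L (left (90° counter-clockwise)) -> North
  R (right (90° clockwise)) -> East
  U (U-turn (180°)) -> West
  R (right (90° clockwise)) -> North
Final: North

Answer: Final heading: North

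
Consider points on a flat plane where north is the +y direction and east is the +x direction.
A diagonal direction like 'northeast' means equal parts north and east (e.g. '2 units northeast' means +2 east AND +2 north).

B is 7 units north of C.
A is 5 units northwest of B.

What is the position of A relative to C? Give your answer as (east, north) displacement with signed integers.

Place C at the origin (east=0, north=0).
  B is 7 units north of C: delta (east=+0, north=+7); B at (east=0, north=7).
  A is 5 units northwest of B: delta (east=-5, north=+5); A at (east=-5, north=12).
Therefore A relative to C: (east=-5, north=12).

Answer: A is at (east=-5, north=12) relative to C.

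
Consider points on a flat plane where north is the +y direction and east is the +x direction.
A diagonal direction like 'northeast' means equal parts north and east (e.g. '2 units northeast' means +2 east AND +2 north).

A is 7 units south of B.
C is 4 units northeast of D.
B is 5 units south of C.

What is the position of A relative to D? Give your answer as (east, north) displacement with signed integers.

Place D at the origin (east=0, north=0).
  C is 4 units northeast of D: delta (east=+4, north=+4); C at (east=4, north=4).
  B is 5 units south of C: delta (east=+0, north=-5); B at (east=4, north=-1).
  A is 7 units south of B: delta (east=+0, north=-7); A at (east=4, north=-8).
Therefore A relative to D: (east=4, north=-8).

Answer: A is at (east=4, north=-8) relative to D.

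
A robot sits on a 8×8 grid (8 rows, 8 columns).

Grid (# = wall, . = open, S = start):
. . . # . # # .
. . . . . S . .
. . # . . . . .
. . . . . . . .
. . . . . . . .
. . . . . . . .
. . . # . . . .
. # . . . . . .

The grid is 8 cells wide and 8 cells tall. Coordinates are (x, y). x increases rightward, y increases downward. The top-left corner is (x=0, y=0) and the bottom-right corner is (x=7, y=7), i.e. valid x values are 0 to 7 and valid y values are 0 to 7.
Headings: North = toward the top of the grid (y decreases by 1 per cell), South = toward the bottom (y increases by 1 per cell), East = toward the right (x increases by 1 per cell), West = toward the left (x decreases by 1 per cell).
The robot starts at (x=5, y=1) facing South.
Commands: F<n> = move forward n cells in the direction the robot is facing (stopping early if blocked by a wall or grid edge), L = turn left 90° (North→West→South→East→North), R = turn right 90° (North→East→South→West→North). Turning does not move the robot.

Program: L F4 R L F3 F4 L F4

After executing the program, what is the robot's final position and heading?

Answer: Final position: (x=7, y=0), facing North

Derivation:
Start: (x=5, y=1), facing South
  L: turn left, now facing East
  F4: move forward 2/4 (blocked), now at (x=7, y=1)
  R: turn right, now facing South
  L: turn left, now facing East
  F3: move forward 0/3 (blocked), now at (x=7, y=1)
  F4: move forward 0/4 (blocked), now at (x=7, y=1)
  L: turn left, now facing North
  F4: move forward 1/4 (blocked), now at (x=7, y=0)
Final: (x=7, y=0), facing North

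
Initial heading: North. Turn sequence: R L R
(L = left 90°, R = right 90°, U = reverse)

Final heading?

Answer: Final heading: East

Derivation:
Start: North
  R (right (90° clockwise)) -> East
  L (left (90° counter-clockwise)) -> North
  R (right (90° clockwise)) -> East
Final: East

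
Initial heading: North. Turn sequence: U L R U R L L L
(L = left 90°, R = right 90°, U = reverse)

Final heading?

Answer: Final heading: South

Derivation:
Start: North
  U (U-turn (180°)) -> South
  L (left (90° counter-clockwise)) -> East
  R (right (90° clockwise)) -> South
  U (U-turn (180°)) -> North
  R (right (90° clockwise)) -> East
  L (left (90° counter-clockwise)) -> North
  L (left (90° counter-clockwise)) -> West
  L (left (90° counter-clockwise)) -> South
Final: South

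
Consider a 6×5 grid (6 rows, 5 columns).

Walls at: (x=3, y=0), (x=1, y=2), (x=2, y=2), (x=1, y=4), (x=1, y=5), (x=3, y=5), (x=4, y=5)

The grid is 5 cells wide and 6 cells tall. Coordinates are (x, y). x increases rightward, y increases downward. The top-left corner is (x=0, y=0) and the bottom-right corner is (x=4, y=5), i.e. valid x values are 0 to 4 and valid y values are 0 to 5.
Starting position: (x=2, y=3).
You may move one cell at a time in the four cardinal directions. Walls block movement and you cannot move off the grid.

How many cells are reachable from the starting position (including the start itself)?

BFS flood-fill from (x=2, y=3):
  Distance 0: (x=2, y=3)
  Distance 1: (x=1, y=3), (x=3, y=3), (x=2, y=4)
  Distance 2: (x=3, y=2), (x=0, y=3), (x=4, y=3), (x=3, y=4), (x=2, y=5)
  Distance 3: (x=3, y=1), (x=0, y=2), (x=4, y=2), (x=0, y=4), (x=4, y=4)
  Distance 4: (x=0, y=1), (x=2, y=1), (x=4, y=1), (x=0, y=5)
  Distance 5: (x=0, y=0), (x=2, y=0), (x=4, y=0), (x=1, y=1)
  Distance 6: (x=1, y=0)
Total reachable: 23 (grid has 23 open cells total)

Answer: Reachable cells: 23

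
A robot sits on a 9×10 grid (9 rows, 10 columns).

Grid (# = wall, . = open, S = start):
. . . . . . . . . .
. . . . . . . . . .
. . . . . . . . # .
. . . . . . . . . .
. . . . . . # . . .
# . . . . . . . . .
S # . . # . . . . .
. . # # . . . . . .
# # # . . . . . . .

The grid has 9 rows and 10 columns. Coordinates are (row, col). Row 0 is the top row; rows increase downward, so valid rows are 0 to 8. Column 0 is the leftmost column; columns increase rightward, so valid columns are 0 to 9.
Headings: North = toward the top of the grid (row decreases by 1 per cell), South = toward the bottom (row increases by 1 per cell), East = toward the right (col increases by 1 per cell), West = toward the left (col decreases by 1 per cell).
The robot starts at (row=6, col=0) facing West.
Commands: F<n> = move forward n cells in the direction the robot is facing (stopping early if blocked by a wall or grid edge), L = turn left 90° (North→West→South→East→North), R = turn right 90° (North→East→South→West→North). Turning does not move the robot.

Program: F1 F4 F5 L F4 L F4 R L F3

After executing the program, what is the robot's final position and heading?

Start: (row=6, col=0), facing West
  F1: move forward 0/1 (blocked), now at (row=6, col=0)
  F4: move forward 0/4 (blocked), now at (row=6, col=0)
  F5: move forward 0/5 (blocked), now at (row=6, col=0)
  L: turn left, now facing South
  F4: move forward 1/4 (blocked), now at (row=7, col=0)
  L: turn left, now facing East
  F4: move forward 1/4 (blocked), now at (row=7, col=1)
  R: turn right, now facing South
  L: turn left, now facing East
  F3: move forward 0/3 (blocked), now at (row=7, col=1)
Final: (row=7, col=1), facing East

Answer: Final position: (row=7, col=1), facing East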